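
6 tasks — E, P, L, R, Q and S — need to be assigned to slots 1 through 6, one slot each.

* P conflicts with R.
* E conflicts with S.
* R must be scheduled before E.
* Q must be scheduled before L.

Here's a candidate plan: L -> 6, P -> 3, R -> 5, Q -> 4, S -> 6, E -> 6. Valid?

Invalid. E conflicts with S.

R must be scheduled before E — holds.
P conflicts with R — holds.
Q must be scheduled before L — holds.
E conflicts with S — violated.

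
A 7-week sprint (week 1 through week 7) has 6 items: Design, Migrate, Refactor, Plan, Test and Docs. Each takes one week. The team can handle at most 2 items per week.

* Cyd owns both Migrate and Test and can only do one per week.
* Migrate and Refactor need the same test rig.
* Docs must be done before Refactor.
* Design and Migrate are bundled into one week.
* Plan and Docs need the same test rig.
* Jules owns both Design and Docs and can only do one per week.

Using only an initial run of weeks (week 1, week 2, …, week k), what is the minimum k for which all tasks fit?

3

The precedence chain requires at least 2 distinct weeks.
With at most 2 per week and 6 tasks, at least 3 weeks are needed.
3 works (last occupied week: week 3): for example Test in week 1, Design in week 3, Migrate in week 3, Plan in week 2, Refactor in week 2, Docs in week 1.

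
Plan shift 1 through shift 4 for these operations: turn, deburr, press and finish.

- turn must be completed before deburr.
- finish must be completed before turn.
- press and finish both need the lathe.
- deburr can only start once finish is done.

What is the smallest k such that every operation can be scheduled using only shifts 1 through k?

3 shifts

The precedence chain requires at least 3 distinct shifts.
3 works (last occupied shift: shift 3): for example finish -> shift 1; press -> shift 2; turn -> shift 2; deburr -> shift 3.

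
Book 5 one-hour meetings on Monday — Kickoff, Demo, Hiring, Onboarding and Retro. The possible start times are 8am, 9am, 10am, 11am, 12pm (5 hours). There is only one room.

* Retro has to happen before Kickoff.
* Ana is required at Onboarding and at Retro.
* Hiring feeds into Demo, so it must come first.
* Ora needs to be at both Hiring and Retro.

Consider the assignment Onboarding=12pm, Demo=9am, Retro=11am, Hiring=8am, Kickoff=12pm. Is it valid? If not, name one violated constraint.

No — it violates: There is only one room

Ana is required at Onboarding and at Retro — holds.
Hiring feeds into Demo, so it must come first — holds.
Ora needs to be at both Hiring and Retro — holds.
Retro has to happen before Kickoff — holds.
There is only one room — violated.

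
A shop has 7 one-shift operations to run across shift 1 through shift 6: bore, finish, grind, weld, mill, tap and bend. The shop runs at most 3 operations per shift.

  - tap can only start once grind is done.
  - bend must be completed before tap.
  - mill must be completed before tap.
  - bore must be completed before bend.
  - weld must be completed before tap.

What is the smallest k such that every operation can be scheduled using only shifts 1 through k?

The precedence chain requires at least 3 distinct shifts.
With at most 3 per shift and 7 operations, at least 3 shifts are needed.
3 works (last occupied shift: shift 3): for example weld -> shift 1; tap -> shift 3; mill -> shift 2; grind -> shift 1; bore -> shift 1; bend -> shift 2; finish -> shift 2.

3 shifts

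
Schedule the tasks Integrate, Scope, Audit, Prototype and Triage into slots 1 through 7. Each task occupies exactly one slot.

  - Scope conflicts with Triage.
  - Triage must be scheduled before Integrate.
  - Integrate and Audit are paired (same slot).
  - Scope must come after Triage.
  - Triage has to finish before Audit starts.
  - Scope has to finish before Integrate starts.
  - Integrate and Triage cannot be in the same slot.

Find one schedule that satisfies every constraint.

Prototype in 1; Audit in 3; Scope in 2; Triage in 1; Integrate in 3

Checking: Scope(2) before Integrate(3); Triage(1) before Audit(3); Triage(1) before Scope(2); Triage(1) before Integrate(3); Integrate(3) != Triage(1); Scope(2) != Triage(1); Integrate = Audit = 3.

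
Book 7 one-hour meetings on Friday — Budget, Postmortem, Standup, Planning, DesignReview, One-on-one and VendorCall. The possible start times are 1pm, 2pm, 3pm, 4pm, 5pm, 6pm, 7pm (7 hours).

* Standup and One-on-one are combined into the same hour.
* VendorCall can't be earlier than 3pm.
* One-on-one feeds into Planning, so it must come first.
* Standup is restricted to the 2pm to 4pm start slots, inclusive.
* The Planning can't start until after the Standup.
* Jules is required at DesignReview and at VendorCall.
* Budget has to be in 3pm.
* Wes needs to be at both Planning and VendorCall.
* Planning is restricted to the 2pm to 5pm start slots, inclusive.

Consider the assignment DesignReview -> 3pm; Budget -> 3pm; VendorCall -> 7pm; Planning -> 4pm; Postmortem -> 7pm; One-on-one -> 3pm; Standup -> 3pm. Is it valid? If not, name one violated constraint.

VendorCall can't be earlier than 3pm — holds.
Standup is restricted to the 2pm to 4pm start slots, inclusive — holds.
Planning is restricted to the 2pm to 5pm start slots, inclusive — holds.
The Planning can't start until after the Standup — holds.
Budget has to be in 3pm — holds.
One-on-one feeds into Planning, so it must come first — holds.
Wes needs to be at both Planning and VendorCall — holds.
Standup and One-on-one are combined into the same hour — holds.
Jules is required at DesignReview and at VendorCall — holds.

Valid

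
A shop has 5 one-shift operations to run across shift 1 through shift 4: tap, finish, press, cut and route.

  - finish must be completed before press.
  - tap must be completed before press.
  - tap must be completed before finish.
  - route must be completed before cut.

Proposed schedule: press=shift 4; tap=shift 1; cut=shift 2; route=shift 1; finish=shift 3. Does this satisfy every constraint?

route must be completed before cut — holds.
tap must be completed before finish — holds.
tap must be completed before press — holds.
finish must be completed before press — holds.

Valid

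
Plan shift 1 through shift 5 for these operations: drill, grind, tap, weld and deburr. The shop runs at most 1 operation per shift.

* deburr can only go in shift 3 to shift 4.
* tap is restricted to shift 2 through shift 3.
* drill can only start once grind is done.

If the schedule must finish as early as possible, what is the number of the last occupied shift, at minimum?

5

The precedence chain requires at least 2 distinct shifts.
With at most 1 per shift and 5 operations, at least 5 shifts are needed.
deburr can't be placed before shift 3, so the schedule must run through at least shift 3.
5 works (last occupied shift: shift 5): for example grind in shift 1, tap in shift 2, drill in shift 4, weld in shift 5, deburr in shift 3.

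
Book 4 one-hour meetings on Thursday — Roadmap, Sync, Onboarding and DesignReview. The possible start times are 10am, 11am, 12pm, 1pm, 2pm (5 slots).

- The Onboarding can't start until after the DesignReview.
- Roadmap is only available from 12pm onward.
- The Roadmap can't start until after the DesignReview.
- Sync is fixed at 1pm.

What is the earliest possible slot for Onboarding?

11am

Precedence pushes Onboarding to at least 11am.
Onboarding at 11am is achievable: Sync=1pm, DesignReview=10am, Onboarding=11am, Roadmap=12pm.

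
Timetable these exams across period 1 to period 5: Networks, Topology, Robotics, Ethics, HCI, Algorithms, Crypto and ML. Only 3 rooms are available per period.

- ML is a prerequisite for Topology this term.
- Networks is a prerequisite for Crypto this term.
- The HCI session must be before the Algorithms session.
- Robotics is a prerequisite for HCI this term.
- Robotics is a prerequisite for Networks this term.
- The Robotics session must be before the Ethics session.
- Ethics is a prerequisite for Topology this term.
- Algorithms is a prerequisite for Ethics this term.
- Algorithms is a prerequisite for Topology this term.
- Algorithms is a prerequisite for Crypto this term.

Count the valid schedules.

20

Splitting on Networks: it can be period 2 (8), period 3 (8), period 4 (4). Listing each branch's schedules as (Topology, Robotics, Ethics, HCI, Algorithms, Crypto, ML) by period number:
Networks=period 2: (5,1,4,2,3,4,1) (5,1,4,2,3,4,2) (5,1,4,2,3,4,3) (5,1,4,2,3,4,4) (5,1,4,2,3,5,1) (5,1,4,2,3,5,2) (5,1,4,2,3,5,3) (5,1,4,2,3,5,4) — 8.
Networks=period 3: (5,1,4,2,3,4,1) (5,1,4,2,3,4,2) (5,1,4,2,3,4,3) (5,1,4,2,3,4,4) (5,1,4,2,3,5,1) (5,1,4,2,3,5,2) (5,1,4,2,3,5,3) (5,1,4,2,3,5,4) — 8.
Networks=period 4: (5,1,4,2,3,5,1) (5,1,4,2,3,5,2) (5,1,4,2,3,5,3) (5,1,4,2,3,5,4) — 4.
Summing: 8 + 8 + 4 = 20.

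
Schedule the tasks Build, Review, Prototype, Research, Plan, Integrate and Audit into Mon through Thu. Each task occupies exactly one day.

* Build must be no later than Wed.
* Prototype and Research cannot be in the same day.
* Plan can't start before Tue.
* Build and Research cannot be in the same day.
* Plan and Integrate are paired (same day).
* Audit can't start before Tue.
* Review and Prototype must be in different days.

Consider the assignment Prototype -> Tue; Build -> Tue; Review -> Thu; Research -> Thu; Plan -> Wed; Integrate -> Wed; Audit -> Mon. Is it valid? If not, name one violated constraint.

No — it violates: Audit can't start before Tue

Plan and Integrate are paired (same day) — holds.
Plan can't start before Tue — holds.
Build must be no later than Wed — holds.
Build and Research cannot be in the same day — holds.
Audit can't start before Tue — violated.
Prototype and Research cannot be in the same day — holds.
Review and Prototype must be in different days — holds.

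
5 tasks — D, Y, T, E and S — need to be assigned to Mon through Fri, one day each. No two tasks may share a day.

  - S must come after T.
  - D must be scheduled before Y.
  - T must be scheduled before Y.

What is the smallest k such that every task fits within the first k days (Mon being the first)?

5

The precedence chain requires at least 2 distinct days.
With at most 1 per day and 5 tasks, at least 5 days are needed.
5 works (last occupied day: Fri): for example T -> Mon; S -> Thu; D -> Tue; E -> Fri; Y -> Wed.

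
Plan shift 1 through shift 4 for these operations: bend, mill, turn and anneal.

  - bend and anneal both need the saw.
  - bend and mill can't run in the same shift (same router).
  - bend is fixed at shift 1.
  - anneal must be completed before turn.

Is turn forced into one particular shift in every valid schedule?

turn can be shift 3 (e.g. mill in shift 2; bend in shift 1; anneal in shift 2; turn in shift 3) or shift 4 (e.g. turn -> shift 4; mill -> shift 2; anneal -> shift 2; bend -> shift 1).

No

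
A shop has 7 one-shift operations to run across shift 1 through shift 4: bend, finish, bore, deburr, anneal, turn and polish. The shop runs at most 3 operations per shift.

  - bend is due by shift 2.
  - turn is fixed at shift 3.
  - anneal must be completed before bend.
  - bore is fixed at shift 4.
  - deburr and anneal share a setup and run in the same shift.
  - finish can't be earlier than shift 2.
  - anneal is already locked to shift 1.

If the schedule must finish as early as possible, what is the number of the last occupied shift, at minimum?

shift 4

The precedence chain requires at least 2 distinct shifts.
With at most 3 per shift and 7 operations, at least 3 shifts are needed.
bore can't be placed before shift 4, so the schedule must run through at least shift 4.
4 works (last occupied shift: shift 4): for example bend=shift 2; turn=shift 3; bore=shift 4; deburr=shift 1; anneal=shift 1; polish=shift 1; finish=shift 2.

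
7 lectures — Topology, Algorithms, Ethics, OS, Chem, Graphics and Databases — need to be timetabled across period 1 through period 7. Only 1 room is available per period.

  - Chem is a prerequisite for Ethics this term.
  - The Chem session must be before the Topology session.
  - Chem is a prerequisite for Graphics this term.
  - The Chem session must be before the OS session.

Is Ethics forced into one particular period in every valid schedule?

Ethics can be period 2 (e.g. Chem in period 1, Databases in period 7, Topology in period 3, Graphics in period 5, Ethics in period 2, Algorithms in period 6, OS in period 4) or period 3 (e.g. Graphics=period 5; Ethics=period 3; Databases=period 7; Algorithms=period 6; OS=period 4; Topology=period 2; Chem=period 1).

No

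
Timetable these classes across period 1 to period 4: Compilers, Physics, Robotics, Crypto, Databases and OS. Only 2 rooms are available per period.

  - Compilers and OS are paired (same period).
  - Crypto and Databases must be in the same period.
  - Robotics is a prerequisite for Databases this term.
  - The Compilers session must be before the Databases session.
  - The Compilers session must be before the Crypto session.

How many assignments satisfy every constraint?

Splitting on Compilers: it can be period 1 (6), period 2 (6), period 3 (4). Listing each branch's schedules as (Physics, Robotics, Crypto, Databases, OS) by period number:
Compilers=period 1: (2,2,3,3,1) (2,2,4,4,1) (2,3,4,4,1) (3,2,4,4,1) (3,3,4,4,1) (4,2,3,3,1) — 6.
Compilers=period 2: (1,1,3,3,2) (1,1,4,4,2) (1,3,4,4,2) (3,1,4,4,2) (3,3,4,4,2) (4,1,3,3,2) — 6.
Compilers=period 3: (1,1,4,4,3) (1,2,4,4,3) (2,1,4,4,3) (2,2,4,4,3) — 4.
Summing: 6 + 6 + 4 = 16.

16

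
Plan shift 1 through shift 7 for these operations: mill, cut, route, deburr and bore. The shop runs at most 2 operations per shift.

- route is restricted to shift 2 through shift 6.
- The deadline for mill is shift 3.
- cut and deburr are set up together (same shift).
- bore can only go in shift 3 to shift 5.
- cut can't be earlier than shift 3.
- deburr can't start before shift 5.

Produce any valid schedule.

cut=shift 5, route=shift 2, deburr=shift 5, bore=shift 3, mill=shift 1

Checking: cut = deburr = shift 5; bore=shift 3 in [shift 3,shift 5]; cut=shift 5 in [shift 3,shift 7]; mill=shift 1 in [shift 1,shift 3]; deburr=shift 5 in [shift 5,shift 7]; route=shift 2 in [shift 2,shift 6]; max 2 per shift (cap 2).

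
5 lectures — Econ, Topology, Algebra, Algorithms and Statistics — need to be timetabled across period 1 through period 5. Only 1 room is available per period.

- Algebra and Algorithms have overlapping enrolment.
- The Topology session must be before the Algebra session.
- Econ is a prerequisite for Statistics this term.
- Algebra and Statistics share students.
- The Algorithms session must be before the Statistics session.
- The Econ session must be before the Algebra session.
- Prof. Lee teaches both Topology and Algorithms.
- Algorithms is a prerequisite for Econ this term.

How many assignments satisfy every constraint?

7

Splitting on Econ: it can be period 2 (3), period 3 (4). Listing each branch's schedules as (Topology, Algebra, Algorithms, Statistics) by period number:
Econ=period 2: (3,4,1,5) (3,5,1,4) (4,5,1,3) — 3.
Econ=period 3: (1,4,2,5) (1,5,2,4) (2,4,1,5) (2,5,1,4) — 4.
Summing: 3 + 4 = 7.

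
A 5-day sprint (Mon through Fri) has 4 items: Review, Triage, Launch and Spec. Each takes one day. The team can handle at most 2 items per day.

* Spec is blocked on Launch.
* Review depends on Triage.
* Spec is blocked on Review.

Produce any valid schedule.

Spec -> Wed, Triage -> Mon, Review -> Tue, Launch -> Mon

Checking: Review(Tue) before Spec(Wed); Launch(Mon) before Spec(Wed); Triage(Mon) before Review(Tue); max 2 per day (cap 2).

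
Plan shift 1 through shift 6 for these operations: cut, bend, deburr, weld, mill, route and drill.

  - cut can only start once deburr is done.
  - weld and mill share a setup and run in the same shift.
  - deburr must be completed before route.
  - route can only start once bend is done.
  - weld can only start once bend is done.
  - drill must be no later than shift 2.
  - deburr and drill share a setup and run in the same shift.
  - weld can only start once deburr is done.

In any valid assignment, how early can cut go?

Precedence pushes cut to at least shift 2.
cut at shift 2 is achievable: cut -> shift 2, weld -> shift 2, route -> shift 2, mill -> shift 2, drill -> shift 1, deburr -> shift 1, bend -> shift 1.

shift 2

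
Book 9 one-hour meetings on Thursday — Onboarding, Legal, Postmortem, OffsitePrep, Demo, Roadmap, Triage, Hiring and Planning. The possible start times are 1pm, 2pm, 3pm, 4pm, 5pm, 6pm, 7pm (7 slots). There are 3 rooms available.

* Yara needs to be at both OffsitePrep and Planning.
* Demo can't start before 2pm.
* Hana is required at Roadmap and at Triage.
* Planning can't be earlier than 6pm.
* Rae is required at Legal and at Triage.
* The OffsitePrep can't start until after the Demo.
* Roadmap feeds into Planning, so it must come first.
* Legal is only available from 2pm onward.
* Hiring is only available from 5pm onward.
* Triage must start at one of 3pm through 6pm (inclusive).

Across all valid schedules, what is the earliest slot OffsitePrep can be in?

Precedence pushes OffsitePrep to at least 3pm.
OffsitePrep at 3pm is achievable: Planning=6pm, Demo=2pm, Onboarding=1pm, OffsitePrep=3pm, Postmortem=1pm, Legal=2pm, Hiring=5pm, Roadmap=1pm, Triage=3pm.

3pm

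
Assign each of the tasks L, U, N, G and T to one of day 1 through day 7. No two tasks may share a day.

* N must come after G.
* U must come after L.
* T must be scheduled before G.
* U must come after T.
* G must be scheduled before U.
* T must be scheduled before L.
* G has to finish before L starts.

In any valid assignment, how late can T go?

day 3

Downstream work caps T at day 4.
T at day 3 is achievable: N=day 7; T=day 3; U=day 6; G=day 4; L=day 5.
Nothing later works — the capacity limit rule out every day after day 3.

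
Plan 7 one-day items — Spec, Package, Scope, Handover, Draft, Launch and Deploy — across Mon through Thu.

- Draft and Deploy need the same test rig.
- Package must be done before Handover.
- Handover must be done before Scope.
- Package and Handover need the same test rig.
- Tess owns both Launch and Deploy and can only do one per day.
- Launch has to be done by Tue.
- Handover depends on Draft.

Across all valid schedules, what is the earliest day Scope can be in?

Wed

Precedence pushes Scope to at least Wed.
Scope at Wed is achievable: Deploy -> Tue; Launch -> Mon; Draft -> Mon; Spec -> Mon; Scope -> Wed; Handover -> Tue; Package -> Mon.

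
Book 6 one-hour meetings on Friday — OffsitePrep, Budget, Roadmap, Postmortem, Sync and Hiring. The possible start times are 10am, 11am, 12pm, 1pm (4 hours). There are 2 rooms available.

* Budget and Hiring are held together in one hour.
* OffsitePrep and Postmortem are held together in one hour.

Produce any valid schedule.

Roadmap in 12pm, Hiring in 11am, Postmortem in 10am, Sync in 12pm, OffsitePrep in 10am, Budget in 11am

Checking: OffsitePrep = Postmortem = 10am; Budget = Hiring = 11am; max 2 per hour (cap 2).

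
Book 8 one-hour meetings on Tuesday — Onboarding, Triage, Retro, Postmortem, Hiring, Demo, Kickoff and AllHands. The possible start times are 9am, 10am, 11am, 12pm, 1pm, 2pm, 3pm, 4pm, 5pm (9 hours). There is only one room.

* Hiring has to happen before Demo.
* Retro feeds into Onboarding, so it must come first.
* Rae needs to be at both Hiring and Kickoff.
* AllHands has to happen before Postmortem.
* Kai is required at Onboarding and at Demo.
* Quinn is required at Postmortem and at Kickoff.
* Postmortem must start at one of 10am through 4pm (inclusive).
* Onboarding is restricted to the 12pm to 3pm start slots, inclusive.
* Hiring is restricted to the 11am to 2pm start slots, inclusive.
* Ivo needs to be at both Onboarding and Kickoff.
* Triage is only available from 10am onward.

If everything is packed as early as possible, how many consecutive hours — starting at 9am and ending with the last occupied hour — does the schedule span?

The precedence chain requires at least 2 distinct hours.
With at most 1 per hour and 8 meetings, at least 8 hours are needed.
Onboarding can't be placed before 12pm — that is hour 4 counting from 9am — so the schedule must run through at least 4 hours.
8 works (last occupied hour: 4pm): for example Onboarding in 12pm; Hiring in 11am; Retro in 9am; Postmortem in 1pm; Triage in 2pm; Demo in 3pm; AllHands in 10am; Kickoff in 4pm.

8 hours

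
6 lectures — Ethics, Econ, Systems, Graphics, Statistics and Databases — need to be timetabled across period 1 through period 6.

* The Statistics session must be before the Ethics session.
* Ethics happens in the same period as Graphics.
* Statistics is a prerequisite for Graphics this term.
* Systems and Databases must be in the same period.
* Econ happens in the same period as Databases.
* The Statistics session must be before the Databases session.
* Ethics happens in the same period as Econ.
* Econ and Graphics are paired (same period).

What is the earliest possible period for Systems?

Systems must be in the same period as Ethics, which can't be before period 2, so Systems is at least period 2.
Systems at period 2 is achievable: Graphics -> period 2; Systems -> period 2; Econ -> period 2; Databases -> period 2; Statistics -> period 1; Ethics -> period 2.

period 2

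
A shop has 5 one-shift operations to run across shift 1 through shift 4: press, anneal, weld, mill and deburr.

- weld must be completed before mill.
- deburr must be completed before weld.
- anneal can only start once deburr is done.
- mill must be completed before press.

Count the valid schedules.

3

Enumerating: mill in shift 3; press in shift 4; anneal in shift 2; deburr in shift 1; weld in shift 2 | mill in shift 3, press in shift 4, deburr in shift 1, anneal in shift 3, weld in shift 2 | anneal in shift 4; press in shift 4; mill in shift 3; deburr in shift 1; weld in shift 2.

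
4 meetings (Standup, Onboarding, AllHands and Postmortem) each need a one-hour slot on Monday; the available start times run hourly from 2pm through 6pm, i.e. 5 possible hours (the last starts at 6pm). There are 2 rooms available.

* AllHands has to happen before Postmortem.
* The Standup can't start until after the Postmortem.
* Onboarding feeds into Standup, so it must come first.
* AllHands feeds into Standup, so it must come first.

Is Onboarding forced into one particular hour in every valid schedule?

Onboarding can be 2pm (e.g. Postmortem in 3pm, Standup in 4pm, AllHands in 2pm, Onboarding in 2pm) or 3pm (e.g. AllHands in 2pm; Postmortem in 3pm; Standup in 4pm; Onboarding in 3pm).

No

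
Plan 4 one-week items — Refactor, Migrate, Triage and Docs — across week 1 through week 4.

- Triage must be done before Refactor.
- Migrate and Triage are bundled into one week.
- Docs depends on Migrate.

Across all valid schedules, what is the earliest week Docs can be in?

Precedence pushes Docs to at least week 2.
Docs at week 2 is achievable: Docs in week 2, Refactor in week 2, Migrate in week 1, Triage in week 1.

week 2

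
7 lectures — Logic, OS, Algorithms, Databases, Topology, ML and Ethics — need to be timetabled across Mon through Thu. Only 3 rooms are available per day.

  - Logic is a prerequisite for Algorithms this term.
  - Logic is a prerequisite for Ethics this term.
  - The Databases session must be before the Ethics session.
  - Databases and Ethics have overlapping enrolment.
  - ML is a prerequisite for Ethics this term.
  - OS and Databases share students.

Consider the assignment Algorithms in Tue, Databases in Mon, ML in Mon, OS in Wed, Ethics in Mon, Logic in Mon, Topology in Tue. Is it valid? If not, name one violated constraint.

The Databases session must be before the Ethics session — violated.
ML is a prerequisite for Ethics this term — violated.
Databases and Ethics have overlapping enrolment — violated.
Logic is a prerequisite for Algorithms this term — holds.
Only 3 rooms are available per day — violated.
Logic is a prerequisite for Ethics this term — violated.
OS and Databases share students — holds.

No — it violates: Databases and Ethics have overlapping enrolment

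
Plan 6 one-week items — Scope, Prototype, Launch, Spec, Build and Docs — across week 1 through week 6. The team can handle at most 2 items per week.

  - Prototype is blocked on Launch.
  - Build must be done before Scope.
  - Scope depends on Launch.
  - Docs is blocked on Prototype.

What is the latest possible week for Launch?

Downstream work caps Launch at week 4.
Launch at week 4 is achievable: Docs=week 6; Launch=week 4; Prototype=week 5; Build=week 1; Spec=week 1; Scope=week 5.

week 4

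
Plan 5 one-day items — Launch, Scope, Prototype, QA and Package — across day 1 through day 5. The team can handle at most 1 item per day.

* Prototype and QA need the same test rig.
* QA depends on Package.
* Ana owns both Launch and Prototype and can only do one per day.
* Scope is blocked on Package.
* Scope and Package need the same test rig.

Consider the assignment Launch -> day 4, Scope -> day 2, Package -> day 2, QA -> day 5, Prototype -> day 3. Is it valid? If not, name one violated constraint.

No. Scope and Package need the same test rig is not satisfied.

QA depends on Package — holds.
Scope is blocked on Package — violated.
Prototype and QA need the same test rig — holds.
The team can handle at most 1 item per day — violated.
Ana owns both Launch and Prototype and can only do one per day — holds.
Scope and Package need the same test rig — violated.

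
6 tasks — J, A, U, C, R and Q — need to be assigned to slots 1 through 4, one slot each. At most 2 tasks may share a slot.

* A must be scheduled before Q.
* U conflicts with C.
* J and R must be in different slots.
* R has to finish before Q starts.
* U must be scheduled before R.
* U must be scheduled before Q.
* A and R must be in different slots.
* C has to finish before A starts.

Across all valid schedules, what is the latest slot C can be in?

Downstream work caps C at 2.
C at 2 is achievable: R=2, Q=4, U=1, C=2, J=1, A=3.

2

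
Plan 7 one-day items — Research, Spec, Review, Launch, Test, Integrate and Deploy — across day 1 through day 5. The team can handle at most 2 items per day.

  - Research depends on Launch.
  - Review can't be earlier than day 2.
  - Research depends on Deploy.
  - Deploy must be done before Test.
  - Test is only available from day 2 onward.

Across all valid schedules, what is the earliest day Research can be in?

Precedence pushes Research to at least day 2.
Research at day 2 is achievable: Spec=day 3; Integrate=day 4; Review=day 3; Launch=day 1; Test=day 2; Research=day 2; Deploy=day 1.

day 2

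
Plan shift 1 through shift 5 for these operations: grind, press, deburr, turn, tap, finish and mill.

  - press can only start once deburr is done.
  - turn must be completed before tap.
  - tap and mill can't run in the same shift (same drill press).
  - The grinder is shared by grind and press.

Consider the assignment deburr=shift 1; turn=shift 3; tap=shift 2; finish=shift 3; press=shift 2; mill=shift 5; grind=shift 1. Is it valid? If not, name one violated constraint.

press can only start once deburr is done — holds.
tap and mill can't run in the same shift (same drill press) — holds.
turn must be completed before tap — violated.
The grinder is shared by grind and press — holds.

No. turn must be completed before tap is not satisfied.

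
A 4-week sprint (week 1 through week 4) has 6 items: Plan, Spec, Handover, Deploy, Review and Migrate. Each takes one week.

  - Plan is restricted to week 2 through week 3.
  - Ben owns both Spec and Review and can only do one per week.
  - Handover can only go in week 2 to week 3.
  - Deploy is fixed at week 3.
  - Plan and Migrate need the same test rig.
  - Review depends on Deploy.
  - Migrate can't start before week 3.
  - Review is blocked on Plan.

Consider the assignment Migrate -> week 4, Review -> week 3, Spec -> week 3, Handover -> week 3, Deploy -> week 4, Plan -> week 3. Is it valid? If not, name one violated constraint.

Handover can only go in week 2 to week 3 — holds.
Plan and Migrate need the same test rig — holds.
Ben owns both Spec and Review and can only do one per week — violated.
Plan is restricted to week 2 through week 3 — holds.
Deploy is fixed at week 3 — violated.
Review depends on Deploy — violated.
Review is blocked on Plan — violated.
Migrate can't start before week 3 — holds.

Invalid. Review depends on Deploy.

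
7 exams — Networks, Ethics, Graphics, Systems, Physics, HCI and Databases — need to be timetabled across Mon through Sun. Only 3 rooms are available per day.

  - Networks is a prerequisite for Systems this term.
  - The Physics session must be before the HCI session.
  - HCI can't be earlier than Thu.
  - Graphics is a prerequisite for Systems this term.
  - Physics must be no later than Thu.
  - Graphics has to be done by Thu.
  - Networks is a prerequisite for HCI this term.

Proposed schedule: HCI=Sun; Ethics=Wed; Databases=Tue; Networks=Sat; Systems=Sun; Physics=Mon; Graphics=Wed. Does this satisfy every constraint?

Graphics is a prerequisite for Systems this term — holds.
Physics must be no later than Thu — holds.
HCI can't be earlier than Thu — holds.
Networks is a prerequisite for HCI this term — holds.
Graphics has to be done by Thu — holds.
The Physics session must be before the HCI session — holds.
Only 3 rooms are available per day — holds.
Networks is a prerequisite for Systems this term — holds.

Yes, all constraints hold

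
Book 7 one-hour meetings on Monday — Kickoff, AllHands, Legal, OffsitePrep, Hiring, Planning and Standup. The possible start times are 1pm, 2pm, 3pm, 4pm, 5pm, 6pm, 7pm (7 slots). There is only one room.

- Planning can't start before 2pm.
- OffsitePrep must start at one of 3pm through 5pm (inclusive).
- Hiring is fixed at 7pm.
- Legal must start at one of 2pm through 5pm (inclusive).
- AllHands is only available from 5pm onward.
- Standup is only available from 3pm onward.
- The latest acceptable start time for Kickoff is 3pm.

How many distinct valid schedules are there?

18

Splitting on AllHands: it can be 5pm (6), 6pm (12). Listing each branch's schedules as (Kickoff, Legal, OffsitePrep, Hiring, Planning, Standup):
AllHands=5pm: (1pm,2pm,3pm,7pm,4pm,6pm) (1pm,2pm,3pm,7pm,6pm,4pm) (1pm,2pm,4pm,7pm,3pm,6pm) (1pm,2pm,4pm,7pm,6pm,3pm) (1pm,3pm,4pm,7pm,2pm,6pm) (1pm,4pm,3pm,7pm,2pm,6pm) — 6.
AllHands=6pm: (1pm,2pm,3pm,7pm,4pm,5pm) (1pm,2pm,3pm,7pm,5pm,4pm) (1pm,2pm,4pm,7pm,3pm,5pm) (1pm,2pm,4pm,7pm,5pm,3pm) (1pm,2pm,5pm,7pm,3pm,4pm) (1pm,2pm,5pm,7pm,4pm,3pm) (1pm,3pm,4pm,7pm,2pm,5pm) (1pm,3pm,5pm,7pm,2pm,4pm) (1pm,4pm,3pm,7pm,2pm,5pm) (1pm,4pm,5pm,7pm,2pm,3pm) (1pm,5pm,3pm,7pm,2pm,4pm) (1pm,5pm,4pm,7pm,2pm,3pm) — 12.
Summing: 6 + 12 = 18.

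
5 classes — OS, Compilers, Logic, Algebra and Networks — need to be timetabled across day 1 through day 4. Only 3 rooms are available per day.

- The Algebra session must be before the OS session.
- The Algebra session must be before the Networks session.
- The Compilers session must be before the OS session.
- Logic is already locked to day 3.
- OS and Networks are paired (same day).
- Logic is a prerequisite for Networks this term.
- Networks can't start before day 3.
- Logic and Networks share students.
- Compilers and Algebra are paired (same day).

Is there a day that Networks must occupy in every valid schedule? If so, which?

Networks's window is day 3–day 4.
Logic is fixed at day 3, and Networks can't share a day with Logic.
So Networks must be day 4.

day 4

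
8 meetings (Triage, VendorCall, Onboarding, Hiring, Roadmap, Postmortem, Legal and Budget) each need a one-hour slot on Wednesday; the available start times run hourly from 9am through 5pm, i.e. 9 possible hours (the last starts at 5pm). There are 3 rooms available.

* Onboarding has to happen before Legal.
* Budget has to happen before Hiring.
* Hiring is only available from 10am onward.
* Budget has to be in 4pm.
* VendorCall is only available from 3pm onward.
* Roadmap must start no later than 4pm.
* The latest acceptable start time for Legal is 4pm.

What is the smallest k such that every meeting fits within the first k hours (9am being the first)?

9

The precedence chain requires at least 2 distinct hours.
With at most 3 per hour and 8 meetings, at least 3 hours are needed.
Propagating the time windows through the other constraints, Hiring can't land before 5pm — that is hour 9 counting from 9am — so the schedule must run through at least 9 hours.
9 works (last occupied hour: 5pm): for example Triage=9am; Onboarding=9am; Legal=10am; VendorCall=3pm; Budget=4pm; Hiring=5pm; Roadmap=9am; Postmortem=10am.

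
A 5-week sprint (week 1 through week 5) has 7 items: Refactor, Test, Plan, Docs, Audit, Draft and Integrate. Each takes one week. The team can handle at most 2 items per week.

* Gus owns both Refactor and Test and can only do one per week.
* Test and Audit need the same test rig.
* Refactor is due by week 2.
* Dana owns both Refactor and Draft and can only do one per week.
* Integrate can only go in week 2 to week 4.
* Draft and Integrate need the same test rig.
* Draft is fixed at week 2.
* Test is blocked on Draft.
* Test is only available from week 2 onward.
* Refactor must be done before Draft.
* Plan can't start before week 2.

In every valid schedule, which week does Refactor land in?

Refactor's window is week 1–week 2.
Draft is fixed at week 2, and Refactor can't share a week with Draft.
So Refactor must be week 1.

week 1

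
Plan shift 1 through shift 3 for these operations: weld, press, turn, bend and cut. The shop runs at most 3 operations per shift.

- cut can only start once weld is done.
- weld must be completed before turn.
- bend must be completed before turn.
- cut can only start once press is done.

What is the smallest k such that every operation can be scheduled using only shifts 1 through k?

2 shifts

The precedence chain requires at least 2 distinct shifts.
With at most 3 per shift and 5 operations, at least 2 shifts are needed.
2 works (last occupied shift: shift 2): for example turn in shift 2; weld in shift 1; cut in shift 2; press in shift 1; bend in shift 1.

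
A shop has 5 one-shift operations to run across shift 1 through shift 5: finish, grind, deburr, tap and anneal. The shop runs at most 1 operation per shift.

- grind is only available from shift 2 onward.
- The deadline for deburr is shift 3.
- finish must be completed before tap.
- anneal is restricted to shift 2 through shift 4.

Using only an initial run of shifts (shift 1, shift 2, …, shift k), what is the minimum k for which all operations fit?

The precedence chain requires at least 2 distinct shifts.
With at most 1 per shift and 5 operations, at least 5 shifts are needed.
5 works (last occupied shift: shift 5): for example anneal in shift 2, deburr in shift 1, grind in shift 3, tap in shift 5, finish in shift 4.

5 shifts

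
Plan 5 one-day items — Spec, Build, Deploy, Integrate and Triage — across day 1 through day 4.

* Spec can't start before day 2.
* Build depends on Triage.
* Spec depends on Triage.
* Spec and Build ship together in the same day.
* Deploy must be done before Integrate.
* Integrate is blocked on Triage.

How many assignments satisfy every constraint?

31

Splitting on Spec: it can be day 2 (6), day 3 (11), day 4 (14). Listing each branch's schedules as (Build, Deploy, Integrate, Triage) by day number:
Spec=day 2: (2,1,2,1) (2,1,3,1) (2,1,4,1) (2,2,3,1) (2,2,4,1) (2,3,4,1) — 6.
Spec=day 3: (3,1,2,1) (3,1,3,1) (3,1,3,2) (3,1,4,1) (3,1,4,2) (3,2,3,1) (3,2,3,2) (3,2,4,1) (3,2,4,2) (3,3,4,1) (3,3,4,2) — 11.
Spec=day 4: (4,1,2,1) (4,1,3,1) (4,1,3,2) (4,1,4,1) (4,1,4,2) (4,1,4,3) (4,2,3,1) (4,2,3,2) (4,2,4,1) (4,2,4,2) (4,2,4,3) (4,3,4,1) (4,3,4,2) (4,3,4,3) — 14.
Summing: 6 + 11 + 14 = 31.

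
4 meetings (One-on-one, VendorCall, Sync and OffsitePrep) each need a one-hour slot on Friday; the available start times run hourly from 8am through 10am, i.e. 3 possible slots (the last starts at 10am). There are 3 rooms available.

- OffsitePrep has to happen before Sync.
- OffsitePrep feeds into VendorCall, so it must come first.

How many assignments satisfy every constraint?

Splitting on One-on-one: it can be 8am (5), 9am (5), 10am (5). Listing each branch's schedules as (VendorCall, Sync, OffsitePrep):
One-on-one=8am: (9am,9am,8am) (9am,10am,8am) (10am,9am,8am) (10am,10am,8am) (10am,10am,9am) — 5.
One-on-one=9am: (9am,9am,8am) (9am,10am,8am) (10am,9am,8am) (10am,10am,8am) (10am,10am,9am) — 5.
One-on-one=10am: (9am,9am,8am) (9am,10am,8am) (10am,9am,8am) (10am,10am,8am) (10am,10am,9am) — 5.
Summing: 5 + 5 + 5 = 15.

15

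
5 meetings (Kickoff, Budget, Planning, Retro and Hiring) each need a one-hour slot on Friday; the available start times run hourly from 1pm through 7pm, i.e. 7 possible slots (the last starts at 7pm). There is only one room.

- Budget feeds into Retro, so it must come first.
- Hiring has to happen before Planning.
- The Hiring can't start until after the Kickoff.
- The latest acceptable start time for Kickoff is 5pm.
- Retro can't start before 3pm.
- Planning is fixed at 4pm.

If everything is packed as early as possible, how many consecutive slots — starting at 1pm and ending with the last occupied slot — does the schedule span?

5 slots

The precedence chain requires at least 3 distinct slots.
With at most 1 per slot and 5 meetings, at least 5 slots are needed.
Planning can't be placed before 4pm — that is slot 4 counting from 1pm — so the schedule must run through at least 4 slots.
5 works (last occupied slot: 5pm): for example Budget=3pm; Retro=5pm; Planning=4pm; Hiring=2pm; Kickoff=1pm.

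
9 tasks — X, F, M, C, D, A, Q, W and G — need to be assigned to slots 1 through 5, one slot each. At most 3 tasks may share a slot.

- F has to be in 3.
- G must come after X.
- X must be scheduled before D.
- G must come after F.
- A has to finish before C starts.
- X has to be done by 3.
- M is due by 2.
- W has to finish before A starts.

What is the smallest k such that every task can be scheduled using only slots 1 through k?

The precedence chain requires at least 3 distinct slots.
With at most 3 per slot and 9 tasks, at least 3 slots are needed.
Propagating the time windows through the other constraints, G can't land before 4, so the schedule must run through at least slot 4.
4 works (last occupied slot: 4): for example W=1; G=4; F=3; X=1; Q=2; D=2; C=3; A=2; M=1.

4 slots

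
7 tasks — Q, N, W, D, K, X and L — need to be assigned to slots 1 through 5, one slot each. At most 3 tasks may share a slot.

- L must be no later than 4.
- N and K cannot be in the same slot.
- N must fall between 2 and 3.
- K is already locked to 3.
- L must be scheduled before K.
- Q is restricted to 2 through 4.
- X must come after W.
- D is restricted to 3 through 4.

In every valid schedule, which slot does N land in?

2

N's window is 2–3.
K is fixed at 3, and N can't share a slot with K.
So N must be 2.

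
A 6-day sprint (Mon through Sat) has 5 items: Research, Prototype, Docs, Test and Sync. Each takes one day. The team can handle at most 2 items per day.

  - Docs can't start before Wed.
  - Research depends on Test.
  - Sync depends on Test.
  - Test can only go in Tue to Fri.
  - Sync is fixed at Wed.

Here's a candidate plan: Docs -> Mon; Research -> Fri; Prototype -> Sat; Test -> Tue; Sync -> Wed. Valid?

No — it violates: Docs can't start before Wed

Test can only go in Tue to Fri — holds.
Sync depends on Test — holds.
Docs can't start before Wed — violated.
The team can handle at most 2 items per day — holds.
Sync is fixed at Wed — holds.
Research depends on Test — holds.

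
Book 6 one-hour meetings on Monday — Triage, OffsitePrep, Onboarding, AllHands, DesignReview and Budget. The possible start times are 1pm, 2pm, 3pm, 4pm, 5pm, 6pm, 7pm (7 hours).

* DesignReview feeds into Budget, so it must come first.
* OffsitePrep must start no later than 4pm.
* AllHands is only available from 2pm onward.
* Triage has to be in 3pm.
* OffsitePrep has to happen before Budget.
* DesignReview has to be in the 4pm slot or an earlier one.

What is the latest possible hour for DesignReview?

4pm

DesignReview's own window allows nothing later than 4pm.
DesignReview at 4pm is achievable: Triage in 3pm; AllHands in 2pm; OffsitePrep in 1pm; Budget in 5pm; DesignReview in 4pm; Onboarding in 1pm.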